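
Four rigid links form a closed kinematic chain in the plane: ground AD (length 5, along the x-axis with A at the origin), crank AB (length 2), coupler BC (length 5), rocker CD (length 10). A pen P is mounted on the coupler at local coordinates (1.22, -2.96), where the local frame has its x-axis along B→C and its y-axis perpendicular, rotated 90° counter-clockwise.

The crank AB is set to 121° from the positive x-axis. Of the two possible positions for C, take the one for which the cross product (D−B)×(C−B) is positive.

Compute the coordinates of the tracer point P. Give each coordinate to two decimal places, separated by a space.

1.38 3.82

A=(0,0), D=(5.00,0)
B = A + 2.00·(cos121°, sin121°) = (-1.0301, 1.7143)
|BD| = 6.2690
circle(B,5.00) ∩ circle(D,10.00): a=-2.8473, h=4.1101
  candidates: C₊=(-2.6449,6.4464) cross=25.766; C₋=(-4.8928,-1.4605) cross=-25.766
  mode + wants cross > 0 → take C=(-2.6449,6.4464) (cross=25.766)
ex = (C−B)/|BC| = (-0.3230,0.9464); ey = (-0.9464,-0.3230)
P = B + 1.22·ex + -2.96·ey = (1.3773,3.8249)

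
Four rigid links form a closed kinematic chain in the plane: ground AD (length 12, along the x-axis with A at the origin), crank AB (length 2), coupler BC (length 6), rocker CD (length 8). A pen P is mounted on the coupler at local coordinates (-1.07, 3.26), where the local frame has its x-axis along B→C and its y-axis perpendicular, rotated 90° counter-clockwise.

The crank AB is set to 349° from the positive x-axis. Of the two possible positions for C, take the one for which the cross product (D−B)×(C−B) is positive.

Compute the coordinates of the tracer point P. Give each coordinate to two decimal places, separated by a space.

-1.32 0.61

A=(0,0), D=(12.00,0)
B = A + 2.00·(cos349°, sin349°) = (1.9633, -0.3816)
|BD| = 10.0440
circle(B,6.00) ∩ circle(D,8.00): a=3.6281, h=4.7788
  candidates: C₊=(5.4072,4.5316) cross=47.998; C₋=(5.7703,-5.0191) cross=-47.998
  mode + wants cross > 0 → take C=(5.4072,4.5316) (cross=47.998)
ex = (C−B)/|BC| = (0.5740,0.8189); ey = (-0.8189,0.5740)
P = B + -1.07·ex + 3.26·ey = (-1.3204,0.6134)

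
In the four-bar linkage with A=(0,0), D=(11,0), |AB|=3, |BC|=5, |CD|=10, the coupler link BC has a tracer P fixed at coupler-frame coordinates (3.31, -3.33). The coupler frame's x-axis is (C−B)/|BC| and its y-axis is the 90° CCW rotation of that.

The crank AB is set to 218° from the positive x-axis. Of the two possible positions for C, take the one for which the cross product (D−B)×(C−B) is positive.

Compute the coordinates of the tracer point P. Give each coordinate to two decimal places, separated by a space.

2.33 -1.83

A=(0,0), D=(11.00,0)
B = A + 3.00·(cos218°, sin218°) = (-2.3640, -1.8470)
|BD| = 13.4911
circle(B,5.00) ∩ circle(D,10.00): a=3.9659, h=3.0449
  candidates: C₊=(1.1477,1.7122) cross=41.079; C₋=(1.9814,-4.3203) cross=-41.079
  mode + wants cross > 0 → take C=(1.1477,1.7122) (cross=41.079)
ex = (C−B)/|BC| = (0.7023,0.7118); ey = (-0.7118,0.7023)
P = B + 3.31·ex + -3.33·ey = (2.3311,-1.8296)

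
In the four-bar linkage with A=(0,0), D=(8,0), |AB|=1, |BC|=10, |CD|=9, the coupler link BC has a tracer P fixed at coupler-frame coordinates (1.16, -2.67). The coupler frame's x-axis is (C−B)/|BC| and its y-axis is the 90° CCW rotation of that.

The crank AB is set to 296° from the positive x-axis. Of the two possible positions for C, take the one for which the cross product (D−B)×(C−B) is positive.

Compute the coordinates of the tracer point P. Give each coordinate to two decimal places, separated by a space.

A=(0,0), D=(8.00,0)
B = A + 1.00·(cos296°, sin296°) = (0.4384, -0.8988)
|BD| = 7.6149
circle(B,10.00) ∩ circle(D,9.00): a=5.0550, h=8.6283
  candidates: C₊=(4.4396,8.2658) cross=65.703; C₋=(6.4764,-8.8701) cross=-65.703
  mode + wants cross > 0 → take C=(4.4396,8.2658) (cross=65.703)
ex = (C−B)/|BC| = (0.4001,0.9165); ey = (-0.9165,0.4001)
P = B + 1.16·ex + -2.67·ey = (3.3495,-0.9040)

3.35 -0.90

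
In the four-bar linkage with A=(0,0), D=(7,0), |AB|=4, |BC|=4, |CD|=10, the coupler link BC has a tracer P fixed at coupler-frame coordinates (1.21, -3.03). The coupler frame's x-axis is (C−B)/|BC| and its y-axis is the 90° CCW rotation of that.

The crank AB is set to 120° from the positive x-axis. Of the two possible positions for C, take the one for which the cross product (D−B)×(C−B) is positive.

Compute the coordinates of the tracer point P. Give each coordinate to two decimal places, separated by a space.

1.24 3.12

A=(0,0), D=(7.00,0)
B = A + 4.00·(cos120°, sin120°) = (-2.0000, 3.4641)
|BD| = 9.6437
circle(B,4.00) ∩ circle(D,10.00): a=0.4666, h=3.9727
  candidates: C₊=(-0.1375,7.0040) cross=38.311; C₋=(-2.9915,-0.4111) cross=-38.311
  mode + wants cross > 0 → take C=(-0.1375,7.0040) (cross=38.311)
ex = (C−B)/|BC| = (0.4656,0.8850); ey = (-0.8850,0.4656)
P = B + 1.21·ex + -3.03·ey = (1.2449,3.1241)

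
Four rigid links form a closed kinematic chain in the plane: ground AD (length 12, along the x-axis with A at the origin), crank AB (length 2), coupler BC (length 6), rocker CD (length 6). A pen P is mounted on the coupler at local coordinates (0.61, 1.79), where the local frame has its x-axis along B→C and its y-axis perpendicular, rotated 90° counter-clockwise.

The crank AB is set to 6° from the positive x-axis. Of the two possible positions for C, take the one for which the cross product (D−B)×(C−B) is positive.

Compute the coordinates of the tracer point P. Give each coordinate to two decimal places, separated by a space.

1.55 2.05

A=(0,0), D=(12.00,0)
B = A + 2.00·(cos6°, sin6°) = (1.9890, 0.2091)
|BD| = 10.0131
circle(B,6.00) ∩ circle(D,6.00): a=5.0066, h=3.3067
  candidates: C₊=(7.0636,3.4105) cross=33.110; C₋=(6.9255,-3.2015) cross=-33.110
  mode + wants cross > 0 → take C=(7.0636,3.4105) (cross=33.110)
ex = (C−B)/|BC| = (0.8458,0.5336); ey = (-0.5336,0.8458)
P = B + 0.61·ex + 1.79·ey = (1.5499,2.0484)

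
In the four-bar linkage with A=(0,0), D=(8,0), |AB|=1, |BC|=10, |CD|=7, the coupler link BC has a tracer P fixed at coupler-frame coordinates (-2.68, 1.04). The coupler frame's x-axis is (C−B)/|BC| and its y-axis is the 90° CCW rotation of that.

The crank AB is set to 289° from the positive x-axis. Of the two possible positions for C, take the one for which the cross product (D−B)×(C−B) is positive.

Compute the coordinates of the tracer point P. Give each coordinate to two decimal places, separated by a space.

A=(0,0), D=(8.00,0)
B = A + 1.00·(cos289°, sin289°) = (0.3256, -0.9455)
|BD| = 7.7325
circle(B,10.00) ∩ circle(D,7.00): a=7.1640, h=6.9769
  candidates: C₊=(6.5827,6.8550) cross=53.948; C₋=(8.2890,-6.9940) cross=-53.948
  mode + wants cross > 0 → take C=(6.5827,6.8550) (cross=53.948)
ex = (C−B)/|BC| = (0.6257,0.7801); ey = (-0.7801,0.6257)
P = B + -2.68·ex + 1.04·ey = (-2.1626,-2.3853)

-2.16 -2.39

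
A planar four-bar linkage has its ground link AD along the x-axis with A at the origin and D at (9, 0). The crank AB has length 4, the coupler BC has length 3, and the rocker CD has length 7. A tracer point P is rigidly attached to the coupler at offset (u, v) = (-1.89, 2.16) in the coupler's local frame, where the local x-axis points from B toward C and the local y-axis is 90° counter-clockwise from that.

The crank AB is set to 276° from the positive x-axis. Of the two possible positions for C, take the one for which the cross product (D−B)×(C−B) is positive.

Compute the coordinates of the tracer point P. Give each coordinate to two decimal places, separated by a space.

-2.44 -4.25

A=(0,0), D=(9.00,0)
B = A + 4.00·(cos276°, sin276°) = (0.4181, -3.9781)
|BD| = 9.4591
circle(B,3.00) ∩ circle(D,7.00): a=2.6152, h=1.4700
  candidates: C₊=(2.1725,-1.5446) cross=13.905; C₋=(3.4090,-4.2120) cross=-13.905
  mode + wants cross > 0 → take C=(2.1725,-1.5446) (cross=13.905)
ex = (C−B)/|BC| = (0.5848,0.8112); ey = (-0.8112,0.5848)
P = B + -1.89·ex + 2.16·ey = (-2.4393,-4.2480)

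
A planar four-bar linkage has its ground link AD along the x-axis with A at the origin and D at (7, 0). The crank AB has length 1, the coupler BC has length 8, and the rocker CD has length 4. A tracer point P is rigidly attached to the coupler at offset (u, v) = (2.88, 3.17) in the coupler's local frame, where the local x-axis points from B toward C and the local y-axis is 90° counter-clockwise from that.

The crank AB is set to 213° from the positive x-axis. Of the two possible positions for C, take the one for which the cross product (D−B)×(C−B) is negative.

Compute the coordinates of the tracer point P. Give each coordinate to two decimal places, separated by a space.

A=(0,0), D=(7.00,0)
B = A + 1.00·(cos213°, sin213°) = (-0.8387, -0.5446)
|BD| = 7.8576
circle(B,8.00) ∩ circle(D,4.00): a=6.9832, h=3.9033
  candidates: C₊=(5.8571,3.8333) cross=30.670; C₋=(6.3982,-3.9545) cross=-30.670
  mode - wants cross < 0 → take C=(6.3982,-3.9545) (cross=-30.670)
ex = (C−B)/|BC| = (0.9046,-0.4262); ey = (0.4262,0.9046)
P = B + 2.88·ex + 3.17·ey = (3.1178,1.0954)

3.12 1.10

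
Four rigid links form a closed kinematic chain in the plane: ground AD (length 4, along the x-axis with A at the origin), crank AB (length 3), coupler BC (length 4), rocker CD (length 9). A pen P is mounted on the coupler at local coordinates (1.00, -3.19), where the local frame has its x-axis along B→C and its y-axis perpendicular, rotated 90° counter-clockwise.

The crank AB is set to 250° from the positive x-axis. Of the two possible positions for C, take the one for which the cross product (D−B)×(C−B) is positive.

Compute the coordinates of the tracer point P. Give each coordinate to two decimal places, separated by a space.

-1.04 0.52

A=(0,0), D=(4.00,0)
B = A + 3.00·(cos250°, sin250°) = (-1.0261, -2.8191)
|BD| = 5.7627
circle(B,4.00) ∩ circle(D,9.00): a=-2.7584, h=2.8968
  candidates: C₊=(-4.8489,-1.6420) cross=16.693; C₋=(-2.0148,-6.6950) cross=-16.693
  mode + wants cross > 0 → take C=(-4.8489,-1.6420) (cross=16.693)
ex = (C−B)/|BC| = (-0.9557,0.2943); ey = (-0.2943,-0.9557)
P = B + 1.00·ex + -3.19·ey = (-1.0431,0.5239)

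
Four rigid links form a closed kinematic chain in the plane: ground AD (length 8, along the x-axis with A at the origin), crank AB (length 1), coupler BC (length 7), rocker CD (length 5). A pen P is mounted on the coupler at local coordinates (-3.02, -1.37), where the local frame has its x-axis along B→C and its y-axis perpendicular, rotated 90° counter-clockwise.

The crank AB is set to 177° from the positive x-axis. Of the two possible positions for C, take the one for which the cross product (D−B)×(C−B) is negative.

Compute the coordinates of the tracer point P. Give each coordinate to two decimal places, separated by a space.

A=(0,0), D=(8.00,0)
B = A + 1.00·(cos177°, sin177°) = (-0.9986, 0.0523)
|BD| = 8.9988
circle(B,7.00) ∩ circle(D,5.00): a=5.8329, h=3.8700
  candidates: C₊=(4.8567,3.8884) cross=34.826; C₋=(4.8117,-3.8516) cross=-34.826
  mode - wants cross < 0 → take C=(4.8117,-3.8516) (cross=-34.826)
ex = (C−B)/|BC| = (0.8300,-0.5577); ey = (0.5577,0.8300)
P = B + -3.02·ex + -1.37·ey = (-4.2694,0.5994)

-4.27 0.60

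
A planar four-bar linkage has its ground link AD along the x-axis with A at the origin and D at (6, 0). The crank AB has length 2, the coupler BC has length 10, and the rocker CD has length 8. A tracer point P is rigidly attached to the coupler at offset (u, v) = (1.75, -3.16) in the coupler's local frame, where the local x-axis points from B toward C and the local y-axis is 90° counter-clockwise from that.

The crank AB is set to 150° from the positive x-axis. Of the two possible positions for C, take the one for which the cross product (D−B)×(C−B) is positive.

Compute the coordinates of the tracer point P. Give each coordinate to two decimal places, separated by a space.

A=(0,0), D=(6.00,0)
B = A + 2.00·(cos150°, sin150°) = (-1.7321, 1.0000)
|BD| = 7.7964
circle(B,10.00) ∩ circle(D,8.00): a=6.2070, h=7.8405
  candidates: C₊=(5.4293,7.9796) cross=61.128; C₋=(3.4180,-7.5719) cross=-61.128
  mode + wants cross > 0 → take C=(5.4293,7.9796) (cross=61.128)
ex = (C−B)/|BC| = (0.7161,0.6980); ey = (-0.6980,0.7161)
P = B + 1.75·ex + -3.16·ey = (1.7267,-0.0416)

1.73 -0.04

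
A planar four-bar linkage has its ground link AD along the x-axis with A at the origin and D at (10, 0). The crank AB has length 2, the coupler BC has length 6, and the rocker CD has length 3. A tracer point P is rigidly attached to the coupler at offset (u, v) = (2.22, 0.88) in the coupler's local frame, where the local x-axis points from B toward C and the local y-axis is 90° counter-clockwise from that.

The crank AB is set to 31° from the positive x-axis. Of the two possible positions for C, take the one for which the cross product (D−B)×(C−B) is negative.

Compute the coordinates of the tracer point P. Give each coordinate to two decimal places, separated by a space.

A=(0,0), D=(10.00,0)
B = A + 2.00·(cos31°, sin31°) = (1.7143, 1.0301)
|BD| = 8.3494
circle(B,6.00) ∩ circle(D,3.00): a=5.7916, h=1.5676
  candidates: C₊=(7.6551,1.8712) cross=13.089; C₋=(7.2683,-1.2401) cross=-13.089
  mode - wants cross < 0 → take C=(7.2683,-1.2401) (cross=-13.089)
ex = (C−B)/|BC| = (0.9257,-0.3784); ey = (0.3784,0.9257)
P = B + 2.22·ex + 0.88·ey = (4.1023,1.0047)

4.10 1.00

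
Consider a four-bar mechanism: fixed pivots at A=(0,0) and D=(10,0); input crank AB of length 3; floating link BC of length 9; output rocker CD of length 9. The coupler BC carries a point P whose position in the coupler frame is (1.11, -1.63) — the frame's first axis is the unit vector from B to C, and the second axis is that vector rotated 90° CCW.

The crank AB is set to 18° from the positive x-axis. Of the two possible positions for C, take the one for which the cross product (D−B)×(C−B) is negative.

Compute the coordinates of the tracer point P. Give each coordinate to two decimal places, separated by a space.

A=(0,0), D=(10.00,0)
B = A + 3.00·(cos18°, sin18°) = (2.8532, 0.9271)
|BD| = 7.2067
circle(B,9.00) ∩ circle(D,9.00): a=3.6034, h=8.2472
  candidates: C₊=(7.4875,8.6422) cross=59.435; C₋=(5.3657,-7.7151) cross=-59.435
  mode - wants cross < 0 → take C=(5.3657,-7.7151) (cross=-59.435)
ex = (C−B)/|BC| = (0.2792,-0.9602); ey = (0.9602,0.2792)
P = B + 1.11·ex + -1.63·ey = (1.5979,-0.5939)

1.60 -0.59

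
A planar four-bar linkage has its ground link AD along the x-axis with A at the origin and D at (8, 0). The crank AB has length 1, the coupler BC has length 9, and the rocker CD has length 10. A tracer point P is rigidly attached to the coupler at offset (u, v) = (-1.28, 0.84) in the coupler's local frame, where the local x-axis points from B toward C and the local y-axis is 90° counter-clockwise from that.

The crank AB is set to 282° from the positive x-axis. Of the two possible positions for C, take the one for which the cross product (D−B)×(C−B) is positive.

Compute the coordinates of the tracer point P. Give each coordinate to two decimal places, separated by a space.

A=(0,0), D=(8.00,0)
B = A + 1.00·(cos282°, sin282°) = (0.2079, -0.9781)
|BD| = 7.8532
circle(B,9.00) ∩ circle(D,10.00): a=2.7169, h=8.5801
  candidates: C₊=(1.8350,7.8736) cross=67.382; C₋=(3.9724,-9.1530) cross=-67.382
  mode + wants cross > 0 → take C=(1.8350,7.8736) (cross=67.382)
ex = (C−B)/|BC| = (0.1808,0.9835); ey = (-0.9835,0.1808)
P = B + -1.28·ex + 0.84·ey = (-0.8497,-2.0852)

-0.85 -2.09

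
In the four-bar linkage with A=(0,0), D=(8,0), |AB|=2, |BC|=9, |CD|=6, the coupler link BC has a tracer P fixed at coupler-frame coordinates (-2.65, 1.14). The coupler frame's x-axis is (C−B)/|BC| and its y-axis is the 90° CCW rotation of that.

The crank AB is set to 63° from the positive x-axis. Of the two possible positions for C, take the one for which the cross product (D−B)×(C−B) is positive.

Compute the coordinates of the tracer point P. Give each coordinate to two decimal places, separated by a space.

A=(0,0), D=(8.00,0)
B = A + 2.00·(cos63°, sin63°) = (0.9080, 1.7820)
|BD| = 7.3125
circle(B,9.00) ∩ circle(D,6.00): a=6.7332, h=5.9720
  candidates: C₊=(8.8935,5.9331) cross=43.670; C₋=(5.9828,-5.6508) cross=-43.670
  mode + wants cross > 0 → take C=(8.8935,5.9331) (cross=43.670)
ex = (C−B)/|BC| = (0.8873,0.4612); ey = (-0.4612,0.8873)
P = B + -2.65·ex + 1.14·ey = (-1.9691,1.5712)

-1.97 1.57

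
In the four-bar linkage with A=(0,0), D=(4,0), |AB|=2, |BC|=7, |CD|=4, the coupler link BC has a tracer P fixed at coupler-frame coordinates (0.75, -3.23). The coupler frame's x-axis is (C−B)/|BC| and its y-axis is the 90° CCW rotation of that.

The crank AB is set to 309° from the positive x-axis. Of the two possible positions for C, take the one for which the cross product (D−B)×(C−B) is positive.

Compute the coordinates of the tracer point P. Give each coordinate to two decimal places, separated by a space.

4.01 -3.41

A=(0,0), D=(4.00,0)
B = A + 2.00·(cos309°, sin309°) = (1.2586, -1.5543)
|BD| = 3.1513
circle(B,7.00) ∩ circle(D,4.00): a=6.8116, h=1.6133
  candidates: C₊=(6.3883,3.2087) cross=5.084; C₋=(7.9798,0.4019) cross=-5.084
  mode + wants cross > 0 → take C=(6.3883,3.2087) (cross=5.084)
ex = (C−B)/|BC| = (0.7328,0.6804); ey = (-0.6804,0.7328)
P = B + 0.75·ex + -3.23·ey = (4.0060,-3.4110)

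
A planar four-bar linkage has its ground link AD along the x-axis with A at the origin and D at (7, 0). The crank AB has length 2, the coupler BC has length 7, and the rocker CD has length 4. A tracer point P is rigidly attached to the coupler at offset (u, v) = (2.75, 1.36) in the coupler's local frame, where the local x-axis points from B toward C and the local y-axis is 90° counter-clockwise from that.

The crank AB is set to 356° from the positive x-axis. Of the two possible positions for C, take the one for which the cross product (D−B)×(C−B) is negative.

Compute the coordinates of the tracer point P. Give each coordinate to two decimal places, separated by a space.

5.05 -0.47

A=(0,0), D=(7.00,0)
B = A + 2.00·(cos356°, sin356°) = (1.9951, -0.1395)
|BD| = 5.0068
circle(B,7.00) ∩ circle(D,4.00): a=5.7989, h=3.9208
  candidates: C₊=(7.6825,3.9413) cross=19.631; C₋=(7.9010,-3.8972) cross=-19.631
  mode - wants cross < 0 → take C=(7.9010,-3.8972) (cross=-19.631)
ex = (C−B)/|BC| = (0.8437,-0.5368); ey = (0.5368,0.8437)
P = B + 2.75·ex + 1.36·ey = (5.0454,-0.4683)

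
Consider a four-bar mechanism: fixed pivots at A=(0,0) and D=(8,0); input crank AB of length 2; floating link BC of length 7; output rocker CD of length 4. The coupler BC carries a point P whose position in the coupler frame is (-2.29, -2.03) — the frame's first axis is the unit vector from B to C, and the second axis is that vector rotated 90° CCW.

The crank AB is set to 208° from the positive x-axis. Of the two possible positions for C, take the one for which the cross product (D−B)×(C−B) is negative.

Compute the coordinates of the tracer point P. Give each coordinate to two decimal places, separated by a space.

A=(0,0), D=(8.00,0)
B = A + 2.00·(cos208°, sin208°) = (-1.7659, -0.9389)
|BD| = 9.8109
circle(B,7.00) ∩ circle(D,4.00): a=6.5873, h=2.3681
  candidates: C₊=(4.5645,2.0487) cross=23.233; C₋=(5.0178,-2.6658) cross=-23.233
  mode - wants cross < 0 → take C=(5.0178,-2.6658) (cross=-23.233)
ex = (C−B)/|BC| = (0.9691,-0.2467); ey = (0.2467,0.9691)
P = B + -2.29·ex + -2.03·ey = (-4.4859,-2.3413)

-4.49 -2.34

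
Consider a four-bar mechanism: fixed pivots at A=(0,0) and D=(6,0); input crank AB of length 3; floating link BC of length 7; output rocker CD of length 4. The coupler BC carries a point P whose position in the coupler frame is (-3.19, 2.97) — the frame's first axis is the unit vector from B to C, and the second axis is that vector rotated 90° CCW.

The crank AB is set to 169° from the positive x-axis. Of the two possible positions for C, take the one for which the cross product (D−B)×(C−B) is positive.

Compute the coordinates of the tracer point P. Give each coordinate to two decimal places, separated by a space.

A=(0,0), D=(6.00,0)
B = A + 3.00·(cos169°, sin169°) = (-2.9449, 0.5724)
|BD| = 8.9632
circle(B,7.00) ∩ circle(D,4.00): a=6.3225, h=3.0044
  candidates: C₊=(3.5565,3.1669) cross=26.929; C₋=(3.1728,-2.8296) cross=-26.929
  mode + wants cross > 0 → take C=(3.5565,3.1669) (cross=26.929)
ex = (C−B)/|BC| = (0.9288,0.3706); ey = (-0.3706,0.9288)
P = B + -3.19·ex + 2.97·ey = (-7.0085,2.1485)

-7.01 2.15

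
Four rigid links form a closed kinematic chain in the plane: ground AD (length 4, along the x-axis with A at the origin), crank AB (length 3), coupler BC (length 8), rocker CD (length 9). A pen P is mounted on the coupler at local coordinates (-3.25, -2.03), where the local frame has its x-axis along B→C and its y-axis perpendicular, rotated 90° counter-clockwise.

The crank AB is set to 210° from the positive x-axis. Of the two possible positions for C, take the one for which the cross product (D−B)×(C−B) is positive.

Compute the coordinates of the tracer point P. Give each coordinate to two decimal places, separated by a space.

A=(0,0), D=(4.00,0)
B = A + 3.00·(cos210°, sin210°) = (-2.5981, -1.5000)
|BD| = 6.7664
circle(B,8.00) ∩ circle(D,9.00): a=2.1270, h=7.7121
  candidates: C₊=(-2.2336,6.4917) cross=52.183; C₋=(1.1856,-8.5486) cross=-52.183
  mode + wants cross > 0 → take C=(-2.2336,6.4917) (cross=52.183)
ex = (C−B)/|BC| = (0.0456,0.9990); ey = (-0.9990,0.0456)
P = B + -3.25·ex + -2.03·ey = (-0.7182,-4.8391)

-0.72 -4.84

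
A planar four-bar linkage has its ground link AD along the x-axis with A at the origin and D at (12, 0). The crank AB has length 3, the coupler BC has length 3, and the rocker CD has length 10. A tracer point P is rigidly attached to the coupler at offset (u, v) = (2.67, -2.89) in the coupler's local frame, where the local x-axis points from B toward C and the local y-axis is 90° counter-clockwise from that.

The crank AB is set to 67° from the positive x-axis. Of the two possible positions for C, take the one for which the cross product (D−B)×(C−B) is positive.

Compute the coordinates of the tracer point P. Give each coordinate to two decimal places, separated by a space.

5.10 2.63

A=(0,0), D=(12.00,0)
B = A + 3.00·(cos67°, sin67°) = (1.1722, 2.7615)
|BD| = 11.1744
circle(B,3.00) ∩ circle(D,10.00): a=1.5154, h=2.5891
  candidates: C₊=(3.2804,4.8958) cross=28.932; C₋=(2.0007,-0.1218) cross=-28.932
  mode + wants cross > 0 → take C=(3.2804,4.8958) (cross=28.932)
ex = (C−B)/|BC| = (0.7027,0.7114); ey = (-0.7114,0.7027)
P = B + 2.67·ex + -2.89·ey = (5.1046,2.6301)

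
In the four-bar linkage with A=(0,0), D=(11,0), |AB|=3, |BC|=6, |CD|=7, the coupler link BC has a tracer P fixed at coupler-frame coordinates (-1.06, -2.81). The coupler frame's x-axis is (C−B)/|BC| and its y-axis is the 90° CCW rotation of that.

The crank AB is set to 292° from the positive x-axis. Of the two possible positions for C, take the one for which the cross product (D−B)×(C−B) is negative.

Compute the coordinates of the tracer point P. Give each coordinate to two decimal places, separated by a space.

A=(0,0), D=(11.00,0)
B = A + 3.00·(cos292°, sin292°) = (1.1238, -2.7816)
|BD| = 10.2604
circle(B,6.00) ∩ circle(D,7.00): a=4.4967, h=3.9724
  candidates: C₊=(4.3752,2.2611) cross=40.758; C₋=(6.5290,-5.3861) cross=-40.758
  mode - wants cross < 0 → take C=(6.5290,-5.3861) (cross=-40.758)
ex = (C−B)/|BC| = (0.9009,-0.4341); ey = (0.4341,0.9009)
P = B + -1.06·ex + -2.81·ey = (-1.0509,-4.8528)

-1.05 -4.85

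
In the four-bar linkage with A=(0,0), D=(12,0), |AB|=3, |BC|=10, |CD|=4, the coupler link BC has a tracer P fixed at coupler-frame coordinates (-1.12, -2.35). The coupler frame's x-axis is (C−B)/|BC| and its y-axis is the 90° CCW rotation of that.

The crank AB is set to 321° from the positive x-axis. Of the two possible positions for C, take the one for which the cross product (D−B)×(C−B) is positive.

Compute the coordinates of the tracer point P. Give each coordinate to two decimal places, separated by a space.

A=(0,0), D=(12.00,0)
B = A + 3.00·(cos321°, sin321°) = (2.3314, -1.8880)
|BD| = 9.8512
circle(B,10.00) ∩ circle(D,4.00): a=9.1890, h=3.9448
  candidates: C₊=(10.5941,3.7448) cross=38.861; C₋=(12.1062,-3.9986) cross=-38.861
  mode + wants cross > 0 → take C=(10.5941,3.7448) (cross=38.861)
ex = (C−B)/|BC| = (0.8263,0.5633); ey = (-0.5633,0.8263)
P = B + -1.12·ex + -2.35·ey = (2.7297,-4.4606)

2.73 -4.46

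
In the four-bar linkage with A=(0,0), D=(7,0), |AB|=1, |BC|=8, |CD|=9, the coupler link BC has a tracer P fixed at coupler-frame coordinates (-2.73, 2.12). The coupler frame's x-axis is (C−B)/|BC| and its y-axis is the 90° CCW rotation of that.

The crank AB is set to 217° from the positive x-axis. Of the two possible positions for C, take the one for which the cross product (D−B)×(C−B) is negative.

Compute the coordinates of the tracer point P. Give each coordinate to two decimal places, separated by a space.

A=(0,0), D=(7.00,0)
B = A + 1.00·(cos217°, sin217°) = (-0.7986, -0.6018)
|BD| = 7.8218
circle(B,8.00) ∩ circle(D,9.00): a=2.8242, h=7.4849
  candidates: C₊=(1.4413,7.0782) cross=58.546; C₋=(2.5931,-7.8472) cross=-58.546
  mode - wants cross < 0 → take C=(2.5931,-7.8472) (cross=-58.546)
ex = (C−B)/|BC| = (0.4240,-0.9057); ey = (0.9057,0.4240)
P = B + -2.73·ex + 2.12·ey = (-0.0360,2.7695)

-0.04 2.77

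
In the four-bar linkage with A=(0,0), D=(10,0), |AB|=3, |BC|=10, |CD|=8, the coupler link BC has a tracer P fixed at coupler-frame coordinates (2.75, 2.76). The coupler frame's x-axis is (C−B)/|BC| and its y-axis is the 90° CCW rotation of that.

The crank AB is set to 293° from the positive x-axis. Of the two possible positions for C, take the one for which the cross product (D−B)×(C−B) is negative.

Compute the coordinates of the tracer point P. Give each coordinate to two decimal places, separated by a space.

4.96 -1.85

A=(0,0), D=(10.00,0)
B = A + 3.00·(cos293°, sin293°) = (1.1722, -2.7615)
|BD| = 9.2497
circle(B,10.00) ∩ circle(D,8.00): a=6.5708, h=7.5382
  candidates: C₊=(5.1928,6.3946) cross=69.725; C₋=(9.6939,-7.9941) cross=-69.725
  mode - wants cross < 0 → take C=(9.6939,-7.9941) (cross=-69.725)
ex = (C−B)/|BC| = (0.8522,-0.5233); ey = (0.5233,0.8522)
P = B + 2.75·ex + 2.76·ey = (4.9599,-1.8485)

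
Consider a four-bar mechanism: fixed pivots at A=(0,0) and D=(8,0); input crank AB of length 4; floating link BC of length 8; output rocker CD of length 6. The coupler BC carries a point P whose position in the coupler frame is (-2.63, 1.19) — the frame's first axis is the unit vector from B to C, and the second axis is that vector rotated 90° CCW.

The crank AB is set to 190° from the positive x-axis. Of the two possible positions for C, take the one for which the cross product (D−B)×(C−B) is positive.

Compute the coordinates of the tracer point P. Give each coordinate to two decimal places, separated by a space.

A=(0,0), D=(8.00,0)
B = A + 4.00·(cos190°, sin190°) = (-3.9392, -0.6946)
|BD| = 11.9594
circle(B,8.00) ∩ circle(D,6.00): a=7.1503, h=3.5879
  candidates: C₊=(2.9907,3.3025) cross=42.909; C₋=(3.4074,-3.8611) cross=-42.909
  mode + wants cross > 0 → take C=(2.9907,3.3025) (cross=42.909)
ex = (C−B)/|BC| = (0.8662,0.4996); ey = (-0.4996,0.8662)
P = B + -2.63·ex + 1.19·ey = (-6.8120,-0.9778)

-6.81 -0.98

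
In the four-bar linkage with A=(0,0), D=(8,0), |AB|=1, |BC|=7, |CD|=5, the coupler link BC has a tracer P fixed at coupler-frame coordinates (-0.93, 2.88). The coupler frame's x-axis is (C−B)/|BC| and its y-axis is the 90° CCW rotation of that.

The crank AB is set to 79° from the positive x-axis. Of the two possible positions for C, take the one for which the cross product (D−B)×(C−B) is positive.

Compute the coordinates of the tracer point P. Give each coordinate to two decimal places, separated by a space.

A=(0,0), D=(8.00,0)
B = A + 1.00·(cos79°, sin79°) = (0.1908, 0.9816)
|BD| = 7.8706
circle(B,7.00) ∩ circle(D,5.00): a=5.4600, h=4.3805
  candidates: C₊=(6.1545,4.6469) cross=34.477; C₋=(5.0618,-4.0456) cross=-34.477
  mode + wants cross > 0 → take C=(6.1545,4.6469) (cross=34.477)
ex = (C−B)/|BC| = (0.8520,0.5236); ey = (-0.5236,0.8520)
P = B + -0.93·ex + 2.88·ey = (-2.1095,2.9483)

-2.11 2.95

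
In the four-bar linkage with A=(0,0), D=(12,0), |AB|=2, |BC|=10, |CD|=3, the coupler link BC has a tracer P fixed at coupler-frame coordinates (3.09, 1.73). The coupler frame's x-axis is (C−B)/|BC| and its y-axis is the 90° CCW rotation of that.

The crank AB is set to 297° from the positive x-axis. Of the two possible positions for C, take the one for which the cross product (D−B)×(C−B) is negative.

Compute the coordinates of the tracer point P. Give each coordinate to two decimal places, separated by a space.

4.15 -0.37

A=(0,0), D=(12.00,0)
B = A + 2.00·(cos297°, sin297°) = (0.9080, -1.7820)
|BD| = 11.2343
circle(B,10.00) ∩ circle(D,3.00): a=9.6672, h=2.5582
  candidates: C₊=(10.0470,2.2773) cross=28.740; C₋=(10.8586,-2.7744) cross=-28.740
  mode - wants cross < 0 → take C=(10.8586,-2.7744) (cross=-28.740)
ex = (C−B)/|BC| = (0.9951,-0.0992); ey = (0.0992,0.9951)
P = B + 3.09·ex + 1.73·ey = (4.1544,-0.3672)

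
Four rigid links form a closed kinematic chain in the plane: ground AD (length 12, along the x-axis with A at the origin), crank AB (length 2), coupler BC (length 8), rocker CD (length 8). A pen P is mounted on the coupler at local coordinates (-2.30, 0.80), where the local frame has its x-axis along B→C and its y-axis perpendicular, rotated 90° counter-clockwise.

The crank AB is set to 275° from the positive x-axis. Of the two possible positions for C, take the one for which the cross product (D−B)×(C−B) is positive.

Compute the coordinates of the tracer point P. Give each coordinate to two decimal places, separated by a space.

A=(0,0), D=(12.00,0)
B = A + 2.00·(cos275°, sin275°) = (0.1743, -1.9924)
|BD| = 11.9924
circle(B,8.00) ∩ circle(D,8.00): a=5.9962, h=5.2958
  candidates: C₊=(5.2073,4.2260) cross=63.510; C₋=(6.9670,-6.2184) cross=-63.510
  mode + wants cross > 0 → take C=(5.2073,4.2260) (cross=63.510)
ex = (C−B)/|BC| = (0.6291,0.7773); ey = (-0.7773,0.6291)
P = B + -2.30·ex + 0.80·ey = (-1.8945,-3.2769)

-1.89 -3.28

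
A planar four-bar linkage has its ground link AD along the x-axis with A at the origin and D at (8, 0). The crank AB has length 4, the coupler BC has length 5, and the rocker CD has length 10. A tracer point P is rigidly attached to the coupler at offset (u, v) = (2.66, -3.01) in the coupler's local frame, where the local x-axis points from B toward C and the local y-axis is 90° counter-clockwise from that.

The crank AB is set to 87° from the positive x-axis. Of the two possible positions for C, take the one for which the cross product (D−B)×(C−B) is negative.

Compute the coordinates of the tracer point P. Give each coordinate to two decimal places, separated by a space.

-3.66 2.93

A=(0,0), D=(8.00,0)
B = A + 4.00·(cos87°, sin87°) = (0.2093, 3.9945)
|BD| = 8.7550
circle(B,5.00) ∩ circle(D,10.00): a=0.0943, h=4.9991
  candidates: C₊=(2.5741,8.4000) cross=43.767; C₋=(-1.9876,-0.4969) cross=-43.767
  mode - wants cross < 0 → take C=(-1.9876,-0.4969) (cross=-43.767)
ex = (C−B)/|BC| = (-0.4394,-0.8983); ey = (0.8983,-0.4394)
P = B + 2.66·ex + -3.01·ey = (-3.6633,2.9276)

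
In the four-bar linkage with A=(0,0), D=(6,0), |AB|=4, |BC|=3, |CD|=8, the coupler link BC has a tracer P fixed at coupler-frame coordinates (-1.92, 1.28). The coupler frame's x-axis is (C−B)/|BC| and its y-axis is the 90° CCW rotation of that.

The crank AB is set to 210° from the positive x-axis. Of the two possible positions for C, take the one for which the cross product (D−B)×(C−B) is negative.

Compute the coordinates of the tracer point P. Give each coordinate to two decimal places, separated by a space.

A=(0,0), D=(6.00,0)
B = A + 4.00·(cos210°, sin210°) = (-3.4641, -2.0000)
|BD| = 9.6731
circle(B,3.00) ∩ circle(D,8.00): a=1.9936, h=2.2418
  candidates: C₊=(-1.9771,0.6055) cross=21.685; C₋=(-1.0500,-3.7811) cross=-21.685
  mode - wants cross < 0 → take C=(-1.0500,-3.7811) (cross=-21.685)
ex = (C−B)/|BC| = (0.8047,-0.5937); ey = (0.5937,0.8047)
P = B + -1.92·ex + 1.28·ey = (-4.2492,0.1699)

-4.25 0.17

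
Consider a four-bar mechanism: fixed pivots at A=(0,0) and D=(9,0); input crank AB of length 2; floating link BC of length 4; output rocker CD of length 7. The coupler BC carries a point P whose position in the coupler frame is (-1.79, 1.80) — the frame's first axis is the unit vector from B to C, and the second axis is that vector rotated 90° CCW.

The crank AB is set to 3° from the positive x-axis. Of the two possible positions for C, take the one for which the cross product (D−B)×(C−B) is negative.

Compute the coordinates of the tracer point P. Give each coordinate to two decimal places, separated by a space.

3.24 2.32

A=(0,0), D=(9.00,0)
B = A + 2.00·(cos3°, sin3°) = (1.9973, 0.1047)
|BD| = 7.0035
circle(B,4.00) ∩ circle(D,7.00): a=1.1458, h=3.8324
  candidates: C₊=(3.2002,3.9195) cross=26.840; C₋=(3.0857,-3.7444) cross=-26.840
  mode - wants cross < 0 → take C=(3.0857,-3.7444) (cross=-26.840)
ex = (C−B)/|BC| = (0.2721,-0.9623); ey = (0.9623,0.2721)
P = B + -1.79·ex + 1.80·ey = (3.2423,2.3169)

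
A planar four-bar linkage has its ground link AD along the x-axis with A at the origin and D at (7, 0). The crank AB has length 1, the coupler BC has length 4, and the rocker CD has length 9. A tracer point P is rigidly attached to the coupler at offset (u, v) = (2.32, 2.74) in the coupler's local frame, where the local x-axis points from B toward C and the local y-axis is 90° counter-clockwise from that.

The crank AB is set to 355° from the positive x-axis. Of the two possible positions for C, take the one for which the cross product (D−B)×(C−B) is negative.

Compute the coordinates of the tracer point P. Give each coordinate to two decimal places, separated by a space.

A=(0,0), D=(7.00,0)
B = A + 1.00·(cos355°, sin355°) = (0.9962, -0.0872)
|BD| = 6.0044
circle(B,4.00) ∩ circle(D,9.00): a=-2.4104, h=3.1921
  candidates: C₊=(-1.4603,3.0697) cross=19.167; C₋=(-1.3677,-3.3139) cross=-19.167
  mode - wants cross < 0 → take C=(-1.3677,-3.3139) (cross=-19.167)
ex = (C−B)/|BC| = (-0.5910,-0.8067); ey = (0.8067,-0.5910)
P = B + 2.32·ex + 2.74·ey = (1.8355,-3.5779)

1.84 -3.58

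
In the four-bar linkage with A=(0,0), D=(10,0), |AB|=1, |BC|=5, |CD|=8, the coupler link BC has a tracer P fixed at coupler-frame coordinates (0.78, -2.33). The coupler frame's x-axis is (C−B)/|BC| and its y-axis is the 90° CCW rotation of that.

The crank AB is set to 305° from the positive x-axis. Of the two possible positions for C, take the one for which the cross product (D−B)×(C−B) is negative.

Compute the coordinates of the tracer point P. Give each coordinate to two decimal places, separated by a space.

A=(0,0), D=(10.00,0)
B = A + 1.00·(cos305°, sin305°) = (0.5736, -0.8192)
|BD| = 9.4619
circle(B,5.00) ∩ circle(D,8.00): a=2.6701, h=4.2274
  candidates: C₊=(2.8677,3.6235) cross=39.999; C₋=(3.5996,-4.7995) cross=-39.999
  mode - wants cross < 0 → take C=(3.5996,-4.7995) (cross=-39.999)
ex = (C−B)/|BC| = (0.6052,-0.7961); ey = (0.7961,0.6052)
P = B + 0.78·ex + -2.33·ey = (-0.8092,-2.8502)

-0.81 -2.85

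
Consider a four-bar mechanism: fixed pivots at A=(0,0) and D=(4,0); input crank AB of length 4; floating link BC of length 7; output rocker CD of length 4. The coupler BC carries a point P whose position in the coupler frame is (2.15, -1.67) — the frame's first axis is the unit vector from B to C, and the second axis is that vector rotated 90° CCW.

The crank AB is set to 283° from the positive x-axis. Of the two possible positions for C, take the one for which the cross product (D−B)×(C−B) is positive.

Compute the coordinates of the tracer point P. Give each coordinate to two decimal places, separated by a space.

A=(0,0), D=(4.00,0)
B = A + 4.00·(cos283°, sin283°) = (0.8998, -3.8975)
|BD| = 4.9801
circle(B,7.00) ∩ circle(D,4.00): a=5.8032, h=3.9144
  candidates: C₊=(1.4490,3.0809) cross=19.494; C₋=(7.5758,-1.7926) cross=-19.494
  mode + wants cross > 0 → take C=(1.4490,3.0809) (cross=19.494)
ex = (C−B)/|BC| = (0.0785,0.9969); ey = (-0.9969,0.0785)
P = B + 2.15·ex + -1.67·ey = (2.7333,-1.8851)

2.73 -1.89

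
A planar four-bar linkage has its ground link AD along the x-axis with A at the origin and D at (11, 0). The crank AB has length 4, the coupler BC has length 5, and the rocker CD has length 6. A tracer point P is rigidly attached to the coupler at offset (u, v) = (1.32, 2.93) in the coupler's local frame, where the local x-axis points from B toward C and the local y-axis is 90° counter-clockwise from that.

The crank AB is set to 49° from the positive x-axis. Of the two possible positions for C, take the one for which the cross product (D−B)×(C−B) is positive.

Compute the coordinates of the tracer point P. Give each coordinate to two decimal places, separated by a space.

2.86 6.22

A=(0,0), D=(11.00,0)
B = A + 4.00·(cos49°, sin49°) = (2.6242, 3.0188)
|BD| = 8.9032
circle(B,5.00) ∩ circle(D,6.00): a=3.8338, h=3.2096
  candidates: C₊=(7.3193,4.7384) cross=28.576; C₋=(5.1427,-1.3006) cross=-28.576
  mode + wants cross > 0 → take C=(7.3193,4.7384) (cross=28.576)
ex = (C−B)/|BC| = (0.9390,0.3439); ey = (-0.3439,0.9390)
P = B + 1.32·ex + 2.93·ey = (2.8561,6.2241)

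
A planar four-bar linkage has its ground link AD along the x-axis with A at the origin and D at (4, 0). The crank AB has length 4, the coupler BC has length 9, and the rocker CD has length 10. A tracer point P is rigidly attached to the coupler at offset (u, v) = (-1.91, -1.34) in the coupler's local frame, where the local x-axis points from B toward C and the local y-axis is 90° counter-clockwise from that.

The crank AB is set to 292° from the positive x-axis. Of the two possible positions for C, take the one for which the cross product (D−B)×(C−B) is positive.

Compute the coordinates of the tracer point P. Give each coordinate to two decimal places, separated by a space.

3.83 -3.70

A=(0,0), D=(4.00,0)
B = A + 4.00·(cos292°, sin292°) = (1.4984, -3.7087)
|BD| = 4.4735
circle(B,9.00) ∩ circle(D,10.00): a=0.1132, h=8.9993
  candidates: C₊=(-5.8990,1.4174) cross=40.259; C₋=(9.0225,-8.6472) cross=-40.259
  mode + wants cross > 0 → take C=(-5.8990,1.4174) (cross=40.259)
ex = (C−B)/|BC| = (-0.8219,0.5696); ey = (-0.5696,-0.8219)
P = B + -1.91·ex + -1.34·ey = (3.8316,-3.6952)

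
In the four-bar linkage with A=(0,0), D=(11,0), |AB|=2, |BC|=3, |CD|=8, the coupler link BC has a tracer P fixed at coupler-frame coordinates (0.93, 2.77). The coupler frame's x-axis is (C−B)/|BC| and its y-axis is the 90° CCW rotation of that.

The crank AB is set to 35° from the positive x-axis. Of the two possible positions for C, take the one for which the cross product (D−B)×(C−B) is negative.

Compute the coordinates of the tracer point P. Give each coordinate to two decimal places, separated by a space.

4.50 1.72

A=(0,0), D=(11.00,0)
B = A + 2.00·(cos35°, sin35°) = (1.6383, 1.1472)
|BD| = 9.4317
circle(B,3.00) ∩ circle(D,8.00): a=1.8002, h=2.3999
  candidates: C₊=(3.7170,3.3103) cross=22.635; C₋=(3.1332,-1.4539) cross=-22.635
  mode - wants cross < 0 → take C=(3.1332,-1.4539) (cross=-22.635)
ex = (C−B)/|BC| = (0.4983,-0.8670); ey = (0.8670,0.4983)
P = B + 0.93·ex + 2.77·ey = (4.5033,1.7211)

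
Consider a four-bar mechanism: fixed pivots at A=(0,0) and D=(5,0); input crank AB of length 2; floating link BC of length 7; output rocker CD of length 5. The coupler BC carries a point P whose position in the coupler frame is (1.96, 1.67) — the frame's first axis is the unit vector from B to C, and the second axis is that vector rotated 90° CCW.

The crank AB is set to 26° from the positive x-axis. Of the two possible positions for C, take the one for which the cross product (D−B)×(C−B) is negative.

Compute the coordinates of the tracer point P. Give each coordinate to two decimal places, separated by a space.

4.27 0.17

A=(0,0), D=(5.00,0)
B = A + 2.00·(cos26°, sin26°) = (1.7976, 0.8767)
|BD| = 3.3203
circle(B,7.00) ∩ circle(D,5.00): a=5.2743, h=4.6024
  candidates: C₊=(8.1000,3.9230) cross=15.281; C₋=(5.6694,-4.9550) cross=-15.281
  mode - wants cross < 0 → take C=(5.6694,-4.9550) (cross=-15.281)
ex = (C−B)/|BC| = (0.5531,-0.8331); ey = (0.8331,0.5531)
P = B + 1.96·ex + 1.67·ey = (4.2730,0.1676)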